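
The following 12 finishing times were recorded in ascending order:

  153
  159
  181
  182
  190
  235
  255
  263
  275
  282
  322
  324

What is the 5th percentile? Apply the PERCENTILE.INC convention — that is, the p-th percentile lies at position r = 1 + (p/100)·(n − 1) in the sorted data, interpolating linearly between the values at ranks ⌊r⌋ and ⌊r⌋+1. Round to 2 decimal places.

156.30

n = 12.
r = 1 + (5/100)·(12 − 1) = 1 + 0.55 = 1.55.
Rank 1 is 153 and rank 2 is 159.
Interpolate: 153 + 0.55·(159 − 153) = 153 + 0.55·6 = 156.3.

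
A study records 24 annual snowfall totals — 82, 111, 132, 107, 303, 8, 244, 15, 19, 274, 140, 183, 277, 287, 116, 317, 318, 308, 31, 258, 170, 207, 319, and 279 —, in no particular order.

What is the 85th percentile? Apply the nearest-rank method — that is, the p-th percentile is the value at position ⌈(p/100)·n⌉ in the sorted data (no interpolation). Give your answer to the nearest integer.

308

Sorted: 8, 15, 19, 31, 82, 107, 111, 116, 132, 140, 170, 183, 207, 244, 258, 274, 277, 279, 287, 303, 308, 317, 318, 319.
n = 24.
Position = ⌈85/100 · 24⌉ = ⌈20.4⌉ = 21.
The value at rank 21 is 308.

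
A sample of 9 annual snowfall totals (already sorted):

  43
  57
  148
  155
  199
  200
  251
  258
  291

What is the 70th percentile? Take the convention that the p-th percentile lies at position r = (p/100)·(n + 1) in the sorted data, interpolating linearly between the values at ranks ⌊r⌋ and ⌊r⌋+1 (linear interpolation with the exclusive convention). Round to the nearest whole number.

n = 9.
r = (70/100)·(9 + 1) = 7.
r is an integer, so P70 is the value at rank 7: 251.

251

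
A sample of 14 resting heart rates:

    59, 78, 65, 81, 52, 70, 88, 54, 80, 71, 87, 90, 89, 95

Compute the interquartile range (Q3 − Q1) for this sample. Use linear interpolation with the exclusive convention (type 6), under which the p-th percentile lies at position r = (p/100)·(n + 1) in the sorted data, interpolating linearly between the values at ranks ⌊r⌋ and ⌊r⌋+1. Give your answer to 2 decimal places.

Sorted: 52, 54, 59, 65, 70, 71, 78, 80, 81, 87, 88, 89, 90, 95.
n = 14.
P25: r = 3.75; ranks 3–4 are 59, 65; interpolating gives 63.5.
P75: r = 11.25; ranks 11–12 are 88, 89; interpolating gives 88.25.
Difference: 88.25 − 63.5 = 24.75.

24.75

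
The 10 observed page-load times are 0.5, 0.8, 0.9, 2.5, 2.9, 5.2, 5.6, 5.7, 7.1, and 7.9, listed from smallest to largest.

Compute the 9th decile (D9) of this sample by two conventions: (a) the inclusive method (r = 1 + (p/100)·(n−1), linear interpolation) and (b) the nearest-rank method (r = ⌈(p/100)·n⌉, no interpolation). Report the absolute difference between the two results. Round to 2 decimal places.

n = 10.
(a) r = 9.1; between ranks 9 (7.1) and 10 (7.9): 7.18.
(b) the nearest-rank method: rank 9 → 7.1.
|7.18 − 7.1| = 0.08.

0.08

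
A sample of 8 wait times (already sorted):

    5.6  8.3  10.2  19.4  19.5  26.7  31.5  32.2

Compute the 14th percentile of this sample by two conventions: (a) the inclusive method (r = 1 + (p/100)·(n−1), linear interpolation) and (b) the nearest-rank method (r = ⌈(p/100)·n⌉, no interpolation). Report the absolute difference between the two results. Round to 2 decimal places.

0.05

n = 8.
(a) r = 1.98; between ranks 1 (5.6) and 2 (8.3): 8.246.
(b) the nearest-rank method: rank 2 → 8.3.
|8.246 − 8.3| = 0.054.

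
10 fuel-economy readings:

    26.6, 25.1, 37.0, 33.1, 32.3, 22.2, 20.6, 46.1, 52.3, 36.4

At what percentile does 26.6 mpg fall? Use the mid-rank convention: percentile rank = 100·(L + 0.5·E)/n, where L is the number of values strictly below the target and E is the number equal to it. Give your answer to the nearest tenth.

35.0

Sorted: 20.6, 22.2, 25.1, 26.6, 32.3, 33.1, 36.4, 37.0, 46.1, 52.3.
Count below 26.6: L = 3; count equal: E = 1; n = 10.
Percentile rank = 100·(3 + 0.5·1)/10 = 100·3.5/10 = 35.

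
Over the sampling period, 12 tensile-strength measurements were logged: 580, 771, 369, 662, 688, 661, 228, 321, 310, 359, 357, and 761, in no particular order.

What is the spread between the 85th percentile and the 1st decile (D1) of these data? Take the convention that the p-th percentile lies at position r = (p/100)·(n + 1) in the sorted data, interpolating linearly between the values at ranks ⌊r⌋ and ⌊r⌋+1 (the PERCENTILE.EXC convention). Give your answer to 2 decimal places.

Sorted: 228, 310, 321, 357, 359, 369, 580, 661, 662, 688, 761, 771.
n = 12.
P10: r = 1.3; ranks 1–2 are 228, 310; interpolating gives 252.6.
P85: r = 11.05; ranks 11–12 are 761, 771; interpolating gives 761.5.
Difference: 761.5 − 252.6 = 508.9.

508.90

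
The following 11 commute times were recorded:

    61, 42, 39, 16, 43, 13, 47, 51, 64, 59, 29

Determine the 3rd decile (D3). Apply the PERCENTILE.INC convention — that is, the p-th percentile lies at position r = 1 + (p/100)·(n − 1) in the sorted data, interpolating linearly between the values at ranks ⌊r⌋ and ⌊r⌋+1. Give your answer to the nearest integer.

39

Sorted: 13, 16, 29, 39, 42, 43, 47, 51, 59, 61, 64.
n = 11.
r = 1 + (30/100)·(11 − 1) = 1 + 3 = 4.
r is an integer, so P30 is the value at rank 4: 39.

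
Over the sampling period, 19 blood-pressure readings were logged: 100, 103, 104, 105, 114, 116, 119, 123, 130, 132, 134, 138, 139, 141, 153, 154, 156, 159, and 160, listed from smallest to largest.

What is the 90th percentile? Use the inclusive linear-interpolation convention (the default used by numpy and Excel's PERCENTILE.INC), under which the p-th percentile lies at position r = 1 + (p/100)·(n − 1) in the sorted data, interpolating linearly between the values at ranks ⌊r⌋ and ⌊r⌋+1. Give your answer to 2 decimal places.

n = 19.
r = 1 + (90/100)·(19 − 1) = 1 + 16.2 = 17.2.
Rank 17 is 156 and rank 18 is 159.
Interpolate: 156 + 0.2·(159 − 156) = 156 + 0.2·3 = 156.6.

156.60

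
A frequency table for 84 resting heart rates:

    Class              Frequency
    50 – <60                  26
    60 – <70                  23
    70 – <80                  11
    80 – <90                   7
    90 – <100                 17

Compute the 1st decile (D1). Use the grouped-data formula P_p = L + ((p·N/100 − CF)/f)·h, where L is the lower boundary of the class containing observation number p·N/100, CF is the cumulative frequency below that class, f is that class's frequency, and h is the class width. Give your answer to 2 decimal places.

N = 84; target position k = 10/100 · 84 = 8.4.
Cumulative frequencies: 26, 49, 60, 67, 84.
Observation 8.4 falls in the class 50 – <60.
L = 50, CF = 0, f = 26, h = 10.
P10 = 50 + ((8.4 − 0)/26)·10 = 50 + 3.23077 = 53.2308.

53.23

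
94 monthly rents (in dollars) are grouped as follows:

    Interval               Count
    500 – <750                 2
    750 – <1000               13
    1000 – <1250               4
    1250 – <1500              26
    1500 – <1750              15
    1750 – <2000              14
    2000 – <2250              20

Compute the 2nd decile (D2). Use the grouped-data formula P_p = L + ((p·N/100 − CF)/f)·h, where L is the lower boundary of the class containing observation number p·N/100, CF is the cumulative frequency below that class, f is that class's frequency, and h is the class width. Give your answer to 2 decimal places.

N = 94; target position k = 20/100 · 94 = 18.8.
Cumulative frequencies: 2, 15, 19, 45, 60, 74, 94.
Observation 18.8 falls in the class 1000 – <1250.
L = 1000, CF = 15, f = 4, h = 250.
P20 = 1000 + ((18.8 − 15)/4)·250 = 1000 + 237.5 = 1237.5.

1237.50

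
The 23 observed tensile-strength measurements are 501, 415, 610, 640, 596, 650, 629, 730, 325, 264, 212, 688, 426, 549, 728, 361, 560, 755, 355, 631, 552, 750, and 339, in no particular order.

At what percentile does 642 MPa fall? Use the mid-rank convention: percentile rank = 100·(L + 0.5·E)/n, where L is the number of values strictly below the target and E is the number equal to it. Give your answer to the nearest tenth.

Sorted: 212, 264, 325, 339, 355, 361, 415, 426, 501, 549, 552, 560, 596, 610, 629, 631, 640, 650, 688, 728, 730, 750, 755.
Count below 642: L = 17; count equal: E = 0; n = 23.
Percentile rank = 100·(17 + 0.5·0)/23 = 100·17/23 = 73.91.

73.9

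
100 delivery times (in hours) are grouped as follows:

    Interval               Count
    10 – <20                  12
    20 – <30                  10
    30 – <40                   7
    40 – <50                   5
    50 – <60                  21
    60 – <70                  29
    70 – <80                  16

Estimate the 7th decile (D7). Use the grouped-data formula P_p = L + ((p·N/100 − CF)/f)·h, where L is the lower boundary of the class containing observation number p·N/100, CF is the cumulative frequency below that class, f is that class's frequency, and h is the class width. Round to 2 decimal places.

N = 100; target position k = 70/100 · 100 = 70.
Cumulative frequencies: 12, 22, 29, 34, 55, 84, 100.
Observation 70 falls in the class 60 – <70.
L = 60, CF = 55, f = 29, h = 10.
P70 = 60 + ((70 − 55)/29)·10 = 60 + 5.17241 = 65.1724.

65.17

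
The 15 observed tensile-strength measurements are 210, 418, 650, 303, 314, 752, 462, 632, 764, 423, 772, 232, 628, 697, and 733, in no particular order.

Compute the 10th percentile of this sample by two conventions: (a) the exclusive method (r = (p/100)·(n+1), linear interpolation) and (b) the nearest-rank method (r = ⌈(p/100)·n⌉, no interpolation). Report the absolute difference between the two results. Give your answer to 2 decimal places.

Sorted: 210, 232, 303, 314, 418, 423, 462, 628, 632, 650, 697, 733, 752, 764, 772.
n = 15.
(a) r = 1.6; between ranks 1 (210) and 2 (232): 223.2.
(b) the nearest-rank method: rank 2 → 232.
|223.2 − 232| = 8.8.

8.80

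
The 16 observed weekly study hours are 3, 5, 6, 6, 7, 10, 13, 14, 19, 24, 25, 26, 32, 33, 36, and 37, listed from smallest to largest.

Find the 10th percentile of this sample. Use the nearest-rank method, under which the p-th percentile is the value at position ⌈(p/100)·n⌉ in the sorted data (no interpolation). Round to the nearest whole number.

n = 16.
Position = ⌈10/100 · 16⌉ = ⌈1.6⌉ = 2.
The value at rank 2 is 5.

5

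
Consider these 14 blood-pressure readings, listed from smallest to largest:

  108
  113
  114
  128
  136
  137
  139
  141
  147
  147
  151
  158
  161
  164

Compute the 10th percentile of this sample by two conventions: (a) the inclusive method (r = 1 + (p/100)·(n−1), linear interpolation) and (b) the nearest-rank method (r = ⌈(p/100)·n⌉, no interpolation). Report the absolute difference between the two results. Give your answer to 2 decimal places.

n = 14.
(a) r = 2.3; between ranks 2 (113) and 3 (114): 113.3.
(b) the nearest-rank method: rank 2 → 113.
|113.3 − 113| = 0.3.

0.30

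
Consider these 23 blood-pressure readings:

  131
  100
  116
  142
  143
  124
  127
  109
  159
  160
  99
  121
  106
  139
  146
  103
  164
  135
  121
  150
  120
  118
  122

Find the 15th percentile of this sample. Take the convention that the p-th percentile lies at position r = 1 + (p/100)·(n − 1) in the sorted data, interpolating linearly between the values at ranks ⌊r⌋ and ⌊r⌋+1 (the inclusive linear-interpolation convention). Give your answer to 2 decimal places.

106.90

Sorted: 99, 100, 103, 106, 109, 116, 118, 120, 121, 121, 122, 124, 127, 131, 135, 139, 142, 143, 146, 150, 159, 160, 164.
n = 23.
r = 1 + (15/100)·(23 − 1) = 1 + 3.3 = 4.3.
Rank 4 is 106 and rank 5 is 109.
Interpolate: 106 + 0.3·(109 − 106) = 106 + 0.3·3 = 106.9.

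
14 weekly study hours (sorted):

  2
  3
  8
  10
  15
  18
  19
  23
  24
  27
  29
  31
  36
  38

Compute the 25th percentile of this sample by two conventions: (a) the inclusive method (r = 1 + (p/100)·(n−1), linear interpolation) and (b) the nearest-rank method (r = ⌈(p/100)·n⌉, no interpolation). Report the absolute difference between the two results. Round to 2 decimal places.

1.25

n = 14.
(a) r = 4.25; between ranks 4 (10) and 5 (15): 11.25.
(b) the nearest-rank method: rank 4 → 10.
|11.25 − 10| = 1.25.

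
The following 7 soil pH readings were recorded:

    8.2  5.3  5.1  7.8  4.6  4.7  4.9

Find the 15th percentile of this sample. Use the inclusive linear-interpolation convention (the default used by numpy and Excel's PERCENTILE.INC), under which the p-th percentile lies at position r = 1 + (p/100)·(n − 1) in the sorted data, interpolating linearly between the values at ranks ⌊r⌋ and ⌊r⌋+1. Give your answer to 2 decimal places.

Sorted: 4.6, 4.7, 4.9, 5.1, 5.3, 7.8, 8.2.
n = 7.
r = 1 + (15/100)·(7 − 1) = 1 + 0.9 = 1.9.
Rank 1 is 4.6 and rank 2 is 4.7.
Interpolate: 4.6 + 0.9·(4.7 − 4.6) = 4.6 + 0.9·0.1 = 4.69.

4.69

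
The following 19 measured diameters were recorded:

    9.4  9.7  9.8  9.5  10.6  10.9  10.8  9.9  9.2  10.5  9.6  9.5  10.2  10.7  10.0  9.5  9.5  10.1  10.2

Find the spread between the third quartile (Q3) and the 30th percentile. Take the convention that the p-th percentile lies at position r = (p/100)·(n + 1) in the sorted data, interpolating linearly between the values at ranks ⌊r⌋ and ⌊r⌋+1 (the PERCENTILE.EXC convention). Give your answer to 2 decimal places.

Sorted: 9.2, 9.4, 9.5, 9.5, 9.5, 9.5, 9.6, 9.7, 9.8, 9.9, 10.0, 10.1, 10.2, 10.2, 10.5, 10.6, 10.7, 10.8, 10.9.
n = 19.
P30: r = 6 (integer) → 9.5.
P75: r = 15 (integer) → 10.5.
Difference: 10.5 − 9.5 = 1.

1.00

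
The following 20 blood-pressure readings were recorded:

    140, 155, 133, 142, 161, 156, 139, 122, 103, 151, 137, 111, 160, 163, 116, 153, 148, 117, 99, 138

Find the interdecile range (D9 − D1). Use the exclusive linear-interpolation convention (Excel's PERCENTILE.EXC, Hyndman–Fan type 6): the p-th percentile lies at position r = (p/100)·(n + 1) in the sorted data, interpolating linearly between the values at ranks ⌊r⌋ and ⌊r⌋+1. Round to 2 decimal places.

57.10

Sorted: 99, 103, 111, 116, 117, 122, 133, 137, 138, 139, 140, 142, 148, 151, 153, 155, 156, 160, 161, 163.
n = 20.
P10: r = 2.1; ranks 2–3 are 103, 111; interpolating gives 103.8.
P90: r = 18.9; ranks 18–19 are 160, 161; interpolating gives 160.9.
Difference: 160.9 − 103.8 = 57.1.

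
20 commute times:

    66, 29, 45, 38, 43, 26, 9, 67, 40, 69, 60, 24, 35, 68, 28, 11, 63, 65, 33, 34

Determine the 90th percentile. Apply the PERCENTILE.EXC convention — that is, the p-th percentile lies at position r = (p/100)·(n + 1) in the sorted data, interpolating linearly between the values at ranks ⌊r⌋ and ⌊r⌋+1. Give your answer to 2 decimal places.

Sorted: 9, 11, 24, 26, 28, 29, 33, 34, 35, 38, 40, 43, 45, 60, 63, 65, 66, 67, 68, 69.
n = 20.
r = (90/100)·(20 + 1) = 18.9.
Rank 18 is 67 and rank 19 is 68.
Interpolate: 67 + 0.9·(68 − 67) = 67 + 0.9·1 = 67.9.

67.90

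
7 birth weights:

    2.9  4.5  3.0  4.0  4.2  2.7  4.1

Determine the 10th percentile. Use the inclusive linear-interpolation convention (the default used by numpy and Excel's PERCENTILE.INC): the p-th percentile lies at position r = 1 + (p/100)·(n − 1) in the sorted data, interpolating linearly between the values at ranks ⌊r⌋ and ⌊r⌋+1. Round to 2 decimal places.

2.82

Sorted: 2.7, 2.9, 3.0, 4.0, 4.1, 4.2, 4.5.
n = 7.
r = 1 + (10/100)·(7 − 1) = 1 + 0.6 = 1.6.
Rank 1 is 2.7 and rank 2 is 2.9.
Interpolate: 2.7 + 0.6·(2.9 − 2.7) = 2.7 + 0.6·0.2 = 2.82.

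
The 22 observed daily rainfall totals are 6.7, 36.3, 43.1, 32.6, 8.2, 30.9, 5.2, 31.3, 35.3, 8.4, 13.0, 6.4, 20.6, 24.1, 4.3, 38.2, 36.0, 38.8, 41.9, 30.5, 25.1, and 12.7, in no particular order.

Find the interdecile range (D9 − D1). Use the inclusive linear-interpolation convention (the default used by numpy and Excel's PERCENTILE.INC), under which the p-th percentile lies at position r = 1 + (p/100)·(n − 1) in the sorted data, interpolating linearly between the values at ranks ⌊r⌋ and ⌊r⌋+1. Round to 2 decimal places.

32.31

Sorted: 4.3, 5.2, 6.4, 6.7, 8.2, 8.4, 12.7, 13.0, 20.6, 24.1, 25.1, 30.5, 30.9, 31.3, 32.6, 35.3, 36.0, 36.3, 38.2, 38.8, 41.9, 43.1.
n = 22.
P10: r = 3.1; ranks 3–4 are 6.4, 6.7; interpolating gives 6.43.
P90: r = 19.9; ranks 19–20 are 38.2, 38.8; interpolating gives 38.74.
Difference: 38.74 − 6.43 = 32.31.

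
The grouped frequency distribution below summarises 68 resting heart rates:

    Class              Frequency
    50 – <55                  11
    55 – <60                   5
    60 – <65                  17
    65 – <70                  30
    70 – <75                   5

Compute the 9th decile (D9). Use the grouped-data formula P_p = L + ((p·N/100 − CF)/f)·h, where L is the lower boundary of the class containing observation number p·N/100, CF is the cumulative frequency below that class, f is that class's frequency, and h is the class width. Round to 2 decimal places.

N = 68; target position k = 90/100 · 68 = 61.2.
Cumulative frequencies: 11, 16, 33, 63, 68.
Observation 61.2 falls in the class 65 – <70.
L = 65, CF = 33, f = 30, h = 5.
P90 = 65 + ((61.2 − 33)/30)·5 = 65 + 4.7 = 69.7.

69.70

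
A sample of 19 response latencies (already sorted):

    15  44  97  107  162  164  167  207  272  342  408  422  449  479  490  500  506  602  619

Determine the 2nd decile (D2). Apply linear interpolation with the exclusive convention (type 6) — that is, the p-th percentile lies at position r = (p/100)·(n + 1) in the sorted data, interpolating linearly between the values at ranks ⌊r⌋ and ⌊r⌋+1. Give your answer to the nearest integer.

n = 19.
r = (20/100)·(19 + 1) = 4.
r is an integer, so P20 is the value at rank 4: 107.

107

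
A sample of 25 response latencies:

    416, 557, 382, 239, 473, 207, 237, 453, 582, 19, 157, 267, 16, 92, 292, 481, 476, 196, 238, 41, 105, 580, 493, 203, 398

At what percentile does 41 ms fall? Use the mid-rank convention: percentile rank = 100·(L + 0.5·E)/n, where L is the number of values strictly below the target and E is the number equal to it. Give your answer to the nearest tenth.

10.0

Sorted: 16, 19, 41, 92, 105, 157, 196, 203, 207, 237, 238, 239, 267, 292, 382, 398, 416, 453, 473, 476, 481, 493, 557, 580, 582.
Count below 41: L = 2; count equal: E = 1; n = 25.
Percentile rank = 100·(2 + 0.5·1)/25 = 100·2.5/25 = 10.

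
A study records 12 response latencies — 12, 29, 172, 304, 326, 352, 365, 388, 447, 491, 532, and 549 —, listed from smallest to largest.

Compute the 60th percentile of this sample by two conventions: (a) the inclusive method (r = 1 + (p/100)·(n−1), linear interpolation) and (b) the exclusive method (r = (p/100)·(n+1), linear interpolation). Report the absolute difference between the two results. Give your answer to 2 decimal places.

4.60

n = 12.
(a) r = 7.6; between ranks 7 (365) and 8 (388): 378.8.
(b) r = 7.8; between ranks 7 (365) and 8 (388): 383.4.
|378.8 − 383.4| = 4.6.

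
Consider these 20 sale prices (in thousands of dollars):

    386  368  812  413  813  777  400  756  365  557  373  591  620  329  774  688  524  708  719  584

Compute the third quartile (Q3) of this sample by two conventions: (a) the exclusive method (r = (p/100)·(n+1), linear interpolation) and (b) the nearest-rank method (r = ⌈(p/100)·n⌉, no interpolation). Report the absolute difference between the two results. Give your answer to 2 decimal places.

Sorted: 329, 365, 368, 373, 386, 400, 413, 524, 557, 584, 591, 620, 688, 708, 719, 756, 774, 777, 812, 813.
n = 20.
(a) r = 15.75; between ranks 15 (719) and 16 (756): 746.75.
(b) the nearest-rank method: rank 15 → 719.
|746.75 − 719| = 27.75.

27.75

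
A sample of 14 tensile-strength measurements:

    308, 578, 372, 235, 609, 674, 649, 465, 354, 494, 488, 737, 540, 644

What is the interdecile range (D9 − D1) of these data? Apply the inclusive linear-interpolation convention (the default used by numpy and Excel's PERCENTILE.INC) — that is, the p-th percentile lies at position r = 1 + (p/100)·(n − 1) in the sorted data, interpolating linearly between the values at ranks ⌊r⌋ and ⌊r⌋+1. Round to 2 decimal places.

Sorted: 235, 308, 354, 372, 465, 488, 494, 540, 578, 609, 644, 649, 674, 737.
n = 14.
P10: r = 2.3; ranks 2–3 are 308, 354; interpolating gives 321.8.
P90: r = 12.7; ranks 12–13 are 649, 674; interpolating gives 666.5.
Difference: 666.5 − 321.8 = 344.7.

344.70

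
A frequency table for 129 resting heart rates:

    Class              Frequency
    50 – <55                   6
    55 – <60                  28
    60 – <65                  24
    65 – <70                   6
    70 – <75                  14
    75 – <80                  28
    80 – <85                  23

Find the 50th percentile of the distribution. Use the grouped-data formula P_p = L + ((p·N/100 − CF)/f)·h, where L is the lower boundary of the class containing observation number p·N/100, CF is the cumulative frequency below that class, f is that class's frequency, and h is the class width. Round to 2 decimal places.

70.18

N = 129; target position k = 50/100 · 129 = 64.5.
Cumulative frequencies: 6, 34, 58, 64, 78, 106, 129.
Observation 64.5 falls in the class 70 – <75.
L = 70, CF = 64, f = 14, h = 5.
P50 = 70 + ((64.5 − 64)/14)·5 = 70 + 0.178571 = 70.1786.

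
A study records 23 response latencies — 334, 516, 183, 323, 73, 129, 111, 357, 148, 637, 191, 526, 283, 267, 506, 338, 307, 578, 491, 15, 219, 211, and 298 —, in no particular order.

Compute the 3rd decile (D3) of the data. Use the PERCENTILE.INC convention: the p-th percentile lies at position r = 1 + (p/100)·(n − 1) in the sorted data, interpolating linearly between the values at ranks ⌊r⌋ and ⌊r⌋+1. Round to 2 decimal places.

203.00

Sorted: 15, 73, 111, 129, 148, 183, 191, 211, 219, 267, 283, 298, 307, 323, 334, 338, 357, 491, 506, 516, 526, 578, 637.
n = 23.
r = 1 + (30/100)·(23 − 1) = 1 + 6.6 = 7.6.
Rank 7 is 191 and rank 8 is 211.
Interpolate: 191 + 0.6·(211 − 191) = 191 + 0.6·20 = 203.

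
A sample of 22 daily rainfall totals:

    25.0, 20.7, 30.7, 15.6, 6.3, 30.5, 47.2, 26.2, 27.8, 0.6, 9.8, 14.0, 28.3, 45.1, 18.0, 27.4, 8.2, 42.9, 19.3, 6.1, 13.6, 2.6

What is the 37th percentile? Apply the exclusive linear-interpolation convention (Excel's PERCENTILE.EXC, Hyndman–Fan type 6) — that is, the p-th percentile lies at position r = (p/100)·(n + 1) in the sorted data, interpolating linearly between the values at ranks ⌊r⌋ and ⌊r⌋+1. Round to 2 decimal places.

Sorted: 0.6, 2.6, 6.1, 6.3, 8.2, 9.8, 13.6, 14.0, 15.6, 18.0, 19.3, 20.7, 25.0, 26.2, 27.4, 27.8, 28.3, 30.5, 30.7, 42.9, 45.1, 47.2.
n = 22.
r = (37/100)·(22 + 1) = 8.51.
Rank 8 is 14.0 and rank 9 is 15.6.
Interpolate: 14.0 + 0.51·(15.6 − 14.0) = 14.0 + 0.51·1.6 = 14.816.

14.82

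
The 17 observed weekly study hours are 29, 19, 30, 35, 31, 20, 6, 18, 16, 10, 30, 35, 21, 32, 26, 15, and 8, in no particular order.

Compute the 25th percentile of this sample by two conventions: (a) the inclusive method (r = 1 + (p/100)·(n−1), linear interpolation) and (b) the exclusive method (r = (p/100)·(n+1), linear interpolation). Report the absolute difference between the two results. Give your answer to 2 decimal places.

0.50

Sorted: 6, 8, 10, 15, 16, 18, 19, 20, 21, 26, 29, 30, 30, 31, 32, 35, 35.
n = 17.
(a) r = 5 → value at rank 5 = 16.
(b) r = 4.5; between ranks 4 (15) and 5 (16): 15.5.
|16 − 15.5| = 0.5.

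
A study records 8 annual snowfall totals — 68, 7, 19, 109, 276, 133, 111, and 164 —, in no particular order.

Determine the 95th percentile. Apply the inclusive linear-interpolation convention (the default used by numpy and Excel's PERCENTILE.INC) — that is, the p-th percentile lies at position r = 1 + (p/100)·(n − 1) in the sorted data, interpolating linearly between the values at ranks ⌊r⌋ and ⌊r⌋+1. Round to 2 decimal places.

Sorted: 7, 19, 68, 109, 111, 133, 164, 276.
n = 8.
r = 1 + (95/100)·(8 − 1) = 1 + 6.65 = 7.65.
Rank 7 is 164 and rank 8 is 276.
Interpolate: 164 + 0.65·(276 − 164) = 164 + 0.65·112 = 236.8.

236.80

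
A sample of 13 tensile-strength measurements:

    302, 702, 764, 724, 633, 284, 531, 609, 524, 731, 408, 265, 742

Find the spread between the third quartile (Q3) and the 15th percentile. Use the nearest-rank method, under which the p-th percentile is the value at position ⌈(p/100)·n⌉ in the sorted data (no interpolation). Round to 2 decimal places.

Sorted: 265, 284, 302, 408, 524, 531, 609, 633, 702, 724, 731, 742, 764.
n = 13.
P15: rank ⌈15/100·13⌉ = 2 → 284.
P75: rank ⌈75/100·13⌉ = 10 → 724.
Difference: 724 − 284 = 440.

440.00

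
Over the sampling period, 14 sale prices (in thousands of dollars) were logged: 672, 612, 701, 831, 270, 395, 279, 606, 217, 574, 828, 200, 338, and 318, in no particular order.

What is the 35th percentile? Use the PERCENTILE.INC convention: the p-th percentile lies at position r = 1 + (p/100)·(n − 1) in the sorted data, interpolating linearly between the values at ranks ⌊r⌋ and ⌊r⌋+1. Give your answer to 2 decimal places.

329.00

Sorted: 200, 217, 270, 279, 318, 338, 395, 574, 606, 612, 672, 701, 828, 831.
n = 14.
r = 1 + (35/100)·(14 − 1) = 1 + 4.55 = 5.55.
Rank 5 is 318 and rank 6 is 338.
Interpolate: 318 + 0.55·(338 − 318) = 318 + 0.55·20 = 329.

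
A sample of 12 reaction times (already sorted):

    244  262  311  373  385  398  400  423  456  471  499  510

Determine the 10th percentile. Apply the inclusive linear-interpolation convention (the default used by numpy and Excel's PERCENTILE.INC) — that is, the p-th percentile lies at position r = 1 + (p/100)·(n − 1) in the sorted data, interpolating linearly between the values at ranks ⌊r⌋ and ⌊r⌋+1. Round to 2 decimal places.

266.90

n = 12.
r = 1 + (10/100)·(12 − 1) = 1 + 1.1 = 2.1.
Rank 2 is 262 and rank 3 is 311.
Interpolate: 262 + 0.1·(311 − 262) = 262 + 0.1·49 = 266.9.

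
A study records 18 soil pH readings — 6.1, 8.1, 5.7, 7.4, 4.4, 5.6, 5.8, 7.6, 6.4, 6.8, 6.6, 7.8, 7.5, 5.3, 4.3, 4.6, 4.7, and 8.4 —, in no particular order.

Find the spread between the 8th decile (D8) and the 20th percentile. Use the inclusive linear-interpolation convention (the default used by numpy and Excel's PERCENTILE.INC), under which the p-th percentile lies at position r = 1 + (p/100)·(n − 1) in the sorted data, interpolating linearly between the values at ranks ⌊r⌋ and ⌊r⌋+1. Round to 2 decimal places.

2.62

Sorted: 4.3, 4.4, 4.6, 4.7, 5.3, 5.6, 5.7, 5.8, 6.1, 6.4, 6.6, 6.8, 7.4, 7.5, 7.6, 7.8, 8.1, 8.4.
n = 18.
P20: r = 4.4; ranks 4–5 are 4.7, 5.3; interpolating gives 4.94.
P80: r = 14.6; ranks 14–15 are 7.5, 7.6; interpolating gives 7.56.
Difference: 7.56 − 4.94 = 2.62.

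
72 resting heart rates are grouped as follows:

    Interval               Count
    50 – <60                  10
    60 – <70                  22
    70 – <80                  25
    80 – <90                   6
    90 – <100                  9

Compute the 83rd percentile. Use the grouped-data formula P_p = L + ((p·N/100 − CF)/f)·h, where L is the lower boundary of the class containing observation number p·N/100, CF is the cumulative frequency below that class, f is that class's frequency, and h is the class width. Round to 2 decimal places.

N = 72; target position k = 83/100 · 72 = 59.76.
Cumulative frequencies: 10, 32, 57, 63, 72.
Observation 59.76 falls in the class 80 – <90.
L = 80, CF = 57, f = 6, h = 10.
P83 = 80 + ((59.76 − 57)/6)·10 = 80 + 4.6 = 84.6.

84.60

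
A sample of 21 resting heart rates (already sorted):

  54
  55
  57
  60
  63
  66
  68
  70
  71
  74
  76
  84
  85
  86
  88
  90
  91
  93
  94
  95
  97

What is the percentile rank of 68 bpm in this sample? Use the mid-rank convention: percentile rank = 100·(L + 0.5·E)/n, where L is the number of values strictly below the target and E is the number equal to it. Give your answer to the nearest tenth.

31.0

Count below 68: L = 6; count equal: E = 1; n = 21.
Percentile rank = 100·(6 + 0.5·1)/21 = 100·6.5/21 = 30.95.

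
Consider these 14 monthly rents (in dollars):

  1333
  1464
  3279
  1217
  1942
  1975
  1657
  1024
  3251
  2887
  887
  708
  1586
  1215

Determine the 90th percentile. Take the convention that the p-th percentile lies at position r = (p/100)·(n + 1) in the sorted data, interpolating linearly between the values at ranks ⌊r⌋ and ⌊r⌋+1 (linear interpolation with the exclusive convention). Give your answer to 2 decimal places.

3265.00

Sorted: 708, 887, 1024, 1215, 1217, 1333, 1464, 1586, 1657, 1942, 1975, 2887, 3251, 3279.
n = 14.
r = (90/100)·(14 + 1) = 13.5.
Rank 13 is 3251 and rank 14 is 3279.
Interpolate: 3251 + 0.5·(3279 − 3251) = 3251 + 0.5·28 = 3265.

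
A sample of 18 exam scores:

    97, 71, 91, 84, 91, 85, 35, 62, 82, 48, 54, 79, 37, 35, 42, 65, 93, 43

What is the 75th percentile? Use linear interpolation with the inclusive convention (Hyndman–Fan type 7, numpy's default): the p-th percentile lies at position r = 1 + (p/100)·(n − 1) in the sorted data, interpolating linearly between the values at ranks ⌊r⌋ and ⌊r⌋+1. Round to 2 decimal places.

84.75

Sorted: 35, 35, 37, 42, 43, 48, 54, 62, 65, 71, 79, 82, 84, 85, 91, 91, 93, 97.
n = 18.
r = 1 + (75/100)·(18 − 1) = 1 + 12.75 = 13.75.
Rank 13 is 84 and rank 14 is 85.
Interpolate: 84 + 0.75·(85 − 84) = 84 + 0.75·1 = 84.75.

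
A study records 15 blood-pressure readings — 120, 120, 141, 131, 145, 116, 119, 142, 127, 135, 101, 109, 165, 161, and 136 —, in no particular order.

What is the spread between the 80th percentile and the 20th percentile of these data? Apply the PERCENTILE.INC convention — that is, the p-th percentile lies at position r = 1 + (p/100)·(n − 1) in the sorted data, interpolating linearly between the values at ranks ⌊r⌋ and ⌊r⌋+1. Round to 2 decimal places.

Sorted: 101, 109, 116, 119, 120, 120, 127, 131, 135, 136, 141, 142, 145, 161, 165.
n = 15.
P20: r = 3.8; ranks 3–4 are 116, 119; interpolating gives 118.4.
P80: r = 12.2; ranks 12–13 are 142, 145; interpolating gives 142.6.
Difference: 142.6 − 118.4 = 24.2.

24.20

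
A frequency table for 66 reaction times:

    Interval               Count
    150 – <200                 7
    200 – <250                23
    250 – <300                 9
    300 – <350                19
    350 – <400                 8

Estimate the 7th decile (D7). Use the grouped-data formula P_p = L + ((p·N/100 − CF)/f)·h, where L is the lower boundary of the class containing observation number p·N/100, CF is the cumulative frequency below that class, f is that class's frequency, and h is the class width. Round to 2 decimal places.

N = 66; target position k = 70/100 · 66 = 46.2.
Cumulative frequencies: 7, 30, 39, 58, 66.
Observation 46.2 falls in the class 300 – <350.
L = 300, CF = 39, f = 19, h = 50.
P70 = 300 + ((46.2 − 39)/19)·50 = 300 + 18.9474 = 318.947.

318.95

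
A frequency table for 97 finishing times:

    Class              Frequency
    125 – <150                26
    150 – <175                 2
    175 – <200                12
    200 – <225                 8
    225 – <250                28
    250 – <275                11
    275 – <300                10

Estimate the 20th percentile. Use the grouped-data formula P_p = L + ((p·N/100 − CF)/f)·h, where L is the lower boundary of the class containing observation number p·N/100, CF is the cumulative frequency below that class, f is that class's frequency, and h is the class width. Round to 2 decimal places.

N = 97; target position k = 20/100 · 97 = 19.4.
Cumulative frequencies: 26, 28, 40, 48, 76, 87, 97.
Observation 19.4 falls in the class 125 – <150.
L = 125, CF = 0, f = 26, h = 25.
P20 = 125 + ((19.4 − 0)/26)·25 = 125 + 18.6538 = 143.654.

143.65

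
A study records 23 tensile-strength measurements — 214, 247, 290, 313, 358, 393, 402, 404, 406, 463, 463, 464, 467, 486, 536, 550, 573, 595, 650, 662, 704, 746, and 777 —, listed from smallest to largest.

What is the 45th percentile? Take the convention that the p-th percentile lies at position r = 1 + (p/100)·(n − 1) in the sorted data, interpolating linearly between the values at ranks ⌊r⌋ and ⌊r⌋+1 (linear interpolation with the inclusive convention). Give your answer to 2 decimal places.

n = 23.
r = 1 + (45/100)·(23 − 1) = 1 + 9.9 = 10.9.
Rank 10 is 463 and rank 11 is 463.
Interpolate: 463 + 0.9·(463 − 463) = 463 + 0.9·0 = 463.

463.00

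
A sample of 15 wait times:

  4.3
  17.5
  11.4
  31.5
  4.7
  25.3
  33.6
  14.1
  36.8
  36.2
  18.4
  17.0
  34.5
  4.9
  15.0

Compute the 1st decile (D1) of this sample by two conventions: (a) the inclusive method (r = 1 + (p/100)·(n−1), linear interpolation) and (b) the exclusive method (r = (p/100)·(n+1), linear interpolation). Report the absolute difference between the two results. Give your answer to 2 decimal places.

0.24

Sorted: 4.3, 4.7, 4.9, 11.4, 14.1, 15.0, 17.0, 17.5, 18.4, 25.3, 31.5, 33.6, 34.5, 36.2, 36.8.
n = 15.
(a) r = 2.4; between ranks 2 (4.7) and 3 (4.9): 4.78.
(b) r = 1.6; between ranks 1 (4.3) and 2 (4.7): 4.54.
|4.78 − 4.54| = 0.24.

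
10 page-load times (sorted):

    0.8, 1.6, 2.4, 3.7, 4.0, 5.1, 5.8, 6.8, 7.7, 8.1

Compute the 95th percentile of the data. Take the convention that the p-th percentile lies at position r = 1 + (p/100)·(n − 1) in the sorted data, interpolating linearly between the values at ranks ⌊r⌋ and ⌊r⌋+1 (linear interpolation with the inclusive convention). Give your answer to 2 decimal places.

7.92

n = 10.
r = 1 + (95/100)·(10 − 1) = 1 + 8.55 = 9.55.
Rank 9 is 7.7 and rank 10 is 8.1.
Interpolate: 7.7 + 0.55·(8.1 − 7.7) = 7.7 + 0.55·0.4 = 7.92.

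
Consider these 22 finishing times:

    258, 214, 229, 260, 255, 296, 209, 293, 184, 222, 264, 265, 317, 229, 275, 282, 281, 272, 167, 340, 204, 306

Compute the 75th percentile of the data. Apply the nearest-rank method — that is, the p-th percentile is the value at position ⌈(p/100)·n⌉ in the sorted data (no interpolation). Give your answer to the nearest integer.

282

Sorted: 167, 184, 204, 209, 214, 222, 229, 229, 255, 258, 260, 264, 265, 272, 275, 281, 282, 293, 296, 306, 317, 340.
n = 22.
Position = ⌈75/100 · 22⌉ = ⌈16.5⌉ = 17.
The value at rank 17 is 282.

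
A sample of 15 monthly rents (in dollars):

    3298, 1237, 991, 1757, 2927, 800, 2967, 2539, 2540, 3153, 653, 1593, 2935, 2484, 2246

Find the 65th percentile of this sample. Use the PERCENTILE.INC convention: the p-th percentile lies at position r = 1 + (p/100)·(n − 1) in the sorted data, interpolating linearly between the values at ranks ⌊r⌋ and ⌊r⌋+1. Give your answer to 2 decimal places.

2578.70

Sorted: 653, 800, 991, 1237, 1593, 1757, 2246, 2484, 2539, 2540, 2927, 2935, 2967, 3153, 3298.
n = 15.
r = 1 + (65/100)·(15 − 1) = 1 + 9.1 = 10.1.
Rank 10 is 2540 and rank 11 is 2927.
Interpolate: 2540 + 0.1·(2927 − 2540) = 2540 + 0.1·387 = 2578.7.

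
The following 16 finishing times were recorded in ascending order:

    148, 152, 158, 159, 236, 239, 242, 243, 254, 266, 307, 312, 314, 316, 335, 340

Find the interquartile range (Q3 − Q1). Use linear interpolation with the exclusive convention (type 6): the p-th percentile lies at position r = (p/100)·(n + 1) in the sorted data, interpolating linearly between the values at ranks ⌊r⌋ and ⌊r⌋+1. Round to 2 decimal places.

n = 16.
P25: r = 4.25; ranks 4–5 are 159, 236; interpolating gives 178.25.
P75: r = 12.75; ranks 12–13 are 312, 314; interpolating gives 313.5.
Difference: 313.5 − 178.25 = 135.25.

135.25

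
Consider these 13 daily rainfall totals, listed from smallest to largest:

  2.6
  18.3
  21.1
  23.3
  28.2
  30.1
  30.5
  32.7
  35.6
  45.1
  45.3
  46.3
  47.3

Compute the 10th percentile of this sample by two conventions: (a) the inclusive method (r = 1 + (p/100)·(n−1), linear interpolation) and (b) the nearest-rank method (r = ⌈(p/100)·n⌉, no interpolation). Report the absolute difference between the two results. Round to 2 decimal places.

0.56

n = 13.
(a) r = 2.2; between ranks 2 (18.3) and 3 (21.1): 18.86.
(b) the nearest-rank method: rank 2 → 18.3.
|18.86 − 18.3| = 0.56.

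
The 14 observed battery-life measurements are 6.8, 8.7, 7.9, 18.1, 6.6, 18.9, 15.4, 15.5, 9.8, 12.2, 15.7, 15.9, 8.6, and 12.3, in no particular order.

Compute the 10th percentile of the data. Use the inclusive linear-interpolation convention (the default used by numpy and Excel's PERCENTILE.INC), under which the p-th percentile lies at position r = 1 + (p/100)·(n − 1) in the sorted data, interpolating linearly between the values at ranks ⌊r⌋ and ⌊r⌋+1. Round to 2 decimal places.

Sorted: 6.6, 6.8, 7.9, 8.6, 8.7, 9.8, 12.2, 12.3, 15.4, 15.5, 15.7, 15.9, 18.1, 18.9.
n = 14.
r = 1 + (10/100)·(14 − 1) = 1 + 1.3 = 2.3.
Rank 2 is 6.8 and rank 3 is 7.9.
Interpolate: 6.8 + 0.3·(7.9 − 6.8) = 6.8 + 0.3·1.1 = 7.13.

7.13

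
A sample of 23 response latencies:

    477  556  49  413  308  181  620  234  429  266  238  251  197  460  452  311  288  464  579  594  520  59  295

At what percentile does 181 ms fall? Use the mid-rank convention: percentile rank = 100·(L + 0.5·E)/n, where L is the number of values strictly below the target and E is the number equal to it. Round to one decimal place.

10.9

Sorted: 49, 59, 181, 197, 234, 238, 251, 266, 288, 295, 308, 311, 413, 429, 452, 460, 464, 477, 520, 556, 579, 594, 620.
Count below 181: L = 2; count equal: E = 1; n = 23.
Percentile rank = 100·(2 + 0.5·1)/23 = 100·2.5/23 = 10.87.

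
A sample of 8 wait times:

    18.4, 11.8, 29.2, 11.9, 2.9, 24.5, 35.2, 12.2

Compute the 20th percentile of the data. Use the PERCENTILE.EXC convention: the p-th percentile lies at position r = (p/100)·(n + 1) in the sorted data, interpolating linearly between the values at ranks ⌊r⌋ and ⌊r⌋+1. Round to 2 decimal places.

10.02

Sorted: 2.9, 11.8, 11.9, 12.2, 18.4, 24.5, 29.2, 35.2.
n = 8.
r = (20/100)·(8 + 1) = 1.8.
Rank 1 is 2.9 and rank 2 is 11.8.
Interpolate: 2.9 + 0.8·(11.8 − 2.9) = 2.9 + 0.8·8.9 = 10.02.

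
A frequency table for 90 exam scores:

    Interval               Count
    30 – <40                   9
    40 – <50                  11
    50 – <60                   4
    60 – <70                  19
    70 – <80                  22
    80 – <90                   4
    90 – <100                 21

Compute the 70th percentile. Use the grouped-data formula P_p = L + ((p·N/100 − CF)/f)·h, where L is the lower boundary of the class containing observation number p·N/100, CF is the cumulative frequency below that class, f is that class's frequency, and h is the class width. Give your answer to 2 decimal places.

79.09

N = 90; target position k = 70/100 · 90 = 63.
Cumulative frequencies: 9, 20, 24, 43, 65, 69, 90.
Observation 63 falls in the class 70 – <80.
L = 70, CF = 43, f = 22, h = 10.
P70 = 70 + ((63 − 43)/22)·10 = 70 + 9.09091 = 79.0909.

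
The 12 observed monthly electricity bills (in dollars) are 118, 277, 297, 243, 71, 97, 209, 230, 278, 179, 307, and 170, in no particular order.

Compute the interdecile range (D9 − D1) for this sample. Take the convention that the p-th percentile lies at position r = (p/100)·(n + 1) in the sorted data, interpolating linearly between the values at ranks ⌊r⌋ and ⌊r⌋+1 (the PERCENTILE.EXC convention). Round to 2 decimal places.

225.20

Sorted: 71, 97, 118, 170, 179, 209, 230, 243, 277, 278, 297, 307.
n = 12.
P10: r = 1.3; ranks 1–2 are 71, 97; interpolating gives 78.8.
P90: r = 11.7; ranks 11–12 are 297, 307; interpolating gives 304.
Difference: 304 − 78.8 = 225.2.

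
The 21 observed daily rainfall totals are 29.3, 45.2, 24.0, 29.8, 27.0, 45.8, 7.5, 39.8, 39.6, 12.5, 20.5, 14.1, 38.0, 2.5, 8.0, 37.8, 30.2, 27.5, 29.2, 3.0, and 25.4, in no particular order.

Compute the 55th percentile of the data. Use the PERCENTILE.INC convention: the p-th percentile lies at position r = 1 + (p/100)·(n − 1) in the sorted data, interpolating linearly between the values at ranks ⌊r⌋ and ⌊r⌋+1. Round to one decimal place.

29.2

Sorted: 2.5, 3.0, 7.5, 8.0, 12.5, 14.1, 20.5, 24.0, 25.4, 27.0, 27.5, 29.2, 29.3, 29.8, 30.2, 37.8, 38.0, 39.6, 39.8, 45.2, 45.8.
n = 21.
r = 1 + (55/100)·(21 − 1) = 1 + 11 = 12.
r is an integer, so P55 is the value at rank 12: 29.2.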